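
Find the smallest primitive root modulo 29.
2

A primitive root g modulo p has order p-1 = 28
Prime divisors of 28: [2, 7]
g is a primitive root iff g^(28/q) ≢ 1 (mod 29) for each prime divisor q
Testing small values:
  g = 2: 2^14 ≡ 28, 2^4 ≡ 16 (mod 29) → none is 1, primitive root!
The smallest primitive root is 2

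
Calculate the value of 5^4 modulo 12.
4 = 4 (binary 100). Repeated squaring mod 12: 5^1 ≡ 5; 5^2 ≡ 5² = 25 ≡ 1; 5^4 ≡ 1² = 1 ≡ 1. So 5^4 ≡ 1 (mod 12).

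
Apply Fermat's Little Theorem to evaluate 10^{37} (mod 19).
10

By Fermat's Little Theorem, a^(p-1) ≡ 1 (mod p) for prime p and gcd(a, p) = 1
Here p = 19, so 10^18 ≡ 1 (mod 19)
We can reduce the exponent: 37 mod 18 = 1
So 10^37 ≡ 10^1 (mod 19)
Computing: 10^1 mod 19 = 10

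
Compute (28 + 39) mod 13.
2

(28 + 39) = 67
67 mod 13 = 2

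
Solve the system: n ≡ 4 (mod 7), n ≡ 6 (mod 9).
M = 7 × 9 = 63. M₁ = 9, y₁ ≡ 4 (mod 7). M₂ = 7, y₂ ≡ 4 (mod 9). n = 4×9×4 + 6×7×4 ≡ 60 (mod 63)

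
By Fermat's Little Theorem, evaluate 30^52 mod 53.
By Fermat's Little Theorem, 30^{52} ≡ 1 (mod 53) since 53 is prime and gcd(30, 53) = 1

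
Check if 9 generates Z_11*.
p - 1 = 10 has prime divisors 2, 5. Check 9^(10/q) mod 11 for each: 9^(10/2) = 9^5 ≡ 1, 9^(10/5) = 9^2 ≡ 4 (mod 11). Since 9^5 ≡ 1 (mod 11), the order of 9 divides 5 (in fact the order is 5) ≠ 10, so it is not a primitive root.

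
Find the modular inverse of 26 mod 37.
26^(-1) ≡ 10 (mod 37). Verification: 26 × 10 = 260 ≡ 1 (mod 37)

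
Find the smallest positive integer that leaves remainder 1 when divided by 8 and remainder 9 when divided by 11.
M = 8 × 11 = 88. M₁ = 11, y₁ ≡ 3 (mod 8). M₂ = 8, y₂ ≡ 7 (mod 11). m = 1×11×3 + 9×8×7 ≡ 9 (mod 88). The smallest positive such number is 9.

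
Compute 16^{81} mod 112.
64

Using successive squaring:
Binary expansion of 81: 1010001
Powers of 16 mod 112 (each is the square of the previous):
  16^1 ≡ 16 (mod 112)
  16^2 ≡ 16² = 256 ≡ 32 (mod 112)
  16^4 ≡ 32² = 1024 ≡ 16 (mod 112)
  16^8 ≡ 16² = 256 ≡ 32 (mod 112)
  16^16 ≡ 32² = 1024 ≡ 16 (mod 112)
  16^32 ≡ 16² = 256 ≡ 32 (mod 112)
  16^64 ≡ 32² = 1024 ≡ 16 (mod 112)
81 = 64 + 16 + 1, so 16^81 = 16^64 × 16^16 × 16^1 ≡ 16 × 16 × 16 (mod 112)
Multiplying step by step:
  16 × 16 = 256 ≡ 32 (mod 112)
  32 × 16 = 512 ≡ 64 (mod 112)
Result: 16^81 ≡ 64 (mod 112)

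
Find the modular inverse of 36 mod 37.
36^(-1) ≡ 36 (mod 37). Verification: 36 × 36 = 1296 ≡ 1 (mod 37)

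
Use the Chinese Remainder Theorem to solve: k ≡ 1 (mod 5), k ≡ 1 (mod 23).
1

Using the Chinese Remainder Theorem:
M = product of moduli = 115
For equation 1: M_1 = 23, 23 ≡ 3 (mod 5), inverse of 23 mod 5 is 2 (check: 3 × 2 = 6 ≡ 1 (mod 5))
For equation 2: M_2 = 5, 5 ≡ 5 (mod 23), inverse of 5 mod 23 is 14 (check: 5 × 14 = 70 ≡ 1 (mod 23))
Combine: k ≡ Σ r_i×M_i×(M_i⁻¹ mod m_i) = 1×23×2 + 1×5×14 = 46 + 70 = 116
116 mod 115 = 1
k ≡ 1 (mod 115)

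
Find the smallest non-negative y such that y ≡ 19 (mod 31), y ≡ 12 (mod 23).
81

Using the Chinese Remainder Theorem:
M = product of moduli = 713
For equation 1: M_1 = 23, 23 ≡ 23 (mod 31), inverse of 23 mod 31 is 27 (check: 23 × 27 = 621 ≡ 1 (mod 31))
For equation 2: M_2 = 31, 31 ≡ 8 (mod 23), inverse of 31 mod 23 is 3 (check: 8 × 3 = 24 ≡ 1 (mod 23))
Combine: y ≡ Σ r_i×M_i×(M_i⁻¹ mod m_i) = 19×23×27 + 12×31×3 = 11799 + 1116 = 12915
12915 mod 713 = 81
y ≡ 81 (mod 713)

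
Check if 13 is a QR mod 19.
By Euler's criterion: 13^{9} ≡ 18 (mod 19). Since this equals -1 (≡ 18), 13 is not a QR.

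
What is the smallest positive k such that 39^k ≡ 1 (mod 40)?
Powers of 39 mod 40: 39^1≡39, 39^2≡1. Order = 2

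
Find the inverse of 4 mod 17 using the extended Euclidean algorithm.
Extended GCD: 4(-4) + 17(1) = 1. So 4^(-1) ≡ 13 ≡ 13 (mod 17). Verify: 4 × 13 = 52 ≡ 1 (mod 17)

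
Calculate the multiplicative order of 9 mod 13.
Powers of 9 mod 13: 9^1≡9, 9^2≡3, 9^3≡1. Order = 3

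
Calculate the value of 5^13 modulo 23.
Using repeated squaring. 13 = 8 + 4 + 1 (binary 1101). Repeated squaring mod 23: 5^1 ≡ 5; 5^2 ≡ 5² = 25 ≡ 2; 5^4 ≡ 2² = 4 ≡ 4; 5^8 ≡ 4² = 16 ≡ 16. Multiply: 5^13 = 5^8 × 5^4 × 5^1 ≡ 16 × 4 × 5 (mod 23): 16 × 4 = 64 ≡ 18; 18 × 5 = 90 ≡ 21. So 5^13 ≡ 21 (mod 23).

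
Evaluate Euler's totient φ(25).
20

Prime factorization: 25 = 5^2
Using the formula φ(n) = n × Π(1 - 1/p) for each prime factor p:
φ(25) = 25 × (1 - 1/5)
φ(25) = 20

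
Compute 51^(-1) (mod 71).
39

Using Extended Euclidean Algorithm:
gcd(51, 71) = 1
Bezout coefficients: 51 × -32 + 71 × 23 = 1
So 51 × -32 ≡ 1 (mod 71)
The inverse is -32 mod 71 = 39
Verification: 51 × 39 = 1989 = 28 × 71 + 1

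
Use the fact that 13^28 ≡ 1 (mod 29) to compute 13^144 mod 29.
By Fermat: 13^{28} ≡ 1 (mod 29). 144 ≡ 4 (mod 28). So 13^{144} ≡ 13^{4} ≡ 25 (mod 29)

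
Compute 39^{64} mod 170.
1

Using successive squaring:
Binary expansion of 64: 1000000
Powers of 39 mod 170 (each is the square of the previous):
  39^1 ≡ 39 (mod 170)
  39^2 ≡ 39² = 1521 ≡ 161 (mod 170)
  39^4 ≡ 161² = 25921 ≡ 81 (mod 170)
  39^8 ≡ 81² = 6561 ≡ 101 (mod 170)
  39^16 ≡ 101² = 10201 ≡ 1 (mod 170)
  39^32 ≡ 1² = 1 ≡ 1 (mod 170)
  39^64 ≡ 1² = 1 ≡ 1 (mod 170)
64 is a power of 2, so 39^64 is the last square: ≡ 1 (mod 170)
Result: 39^64 ≡ 1 (mod 170)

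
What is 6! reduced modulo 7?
By Wilson's theorem, (6)! ≡ -1 ≡ 6 (mod 7)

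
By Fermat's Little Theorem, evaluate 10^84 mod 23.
By Fermat: 10^{22} ≡ 1 (mod 23). 84 = 3×22 + 18. So 10^{84} ≡ 10^{18} ≡ 9 (mod 23)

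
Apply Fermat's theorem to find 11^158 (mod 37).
By Fermat: 11^{36} ≡ 1 (mod 37). 158 = 4×36 + 14. So 11^{158} ≡ 11^{14} ≡ 10 (mod 37)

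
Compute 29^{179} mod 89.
3

Using successive squaring:
Binary expansion of 179: 10110011
Powers of 29 mod 89 (each is the square of the previous):
  29^1 ≡ 29 (mod 89)
  29^2 ≡ 29² = 841 ≡ 40 (mod 89)
  29^4 ≡ 40² = 1600 ≡ 87 (mod 89)
  29^8 ≡ 87² = 7569 ≡ 4 (mod 89)
  29^16 ≡ 4² = 16 ≡ 16 (mod 89)
  29^32 ≡ 16² = 256 ≡ 78 (mod 89)
  29^64 ≡ 78² = 6084 ≡ 32 (mod 89)
  29^128 ≡ 32² = 1024 ≡ 45 (mod 89)
179 = 128 + 32 + 16 + 2 + 1, so 29^179 = 29^128 × 29^32 × 29^16 × 29^2 × 29^1 ≡ 45 × 78 × 16 × 40 × 29 (mod 89)
Multiplying step by step:
  45 × 78 = 3510 ≡ 39 (mod 89)
  39 × 16 = 624 ≡ 1 (mod 89)
  1 × 40 = 40 ≡ 40 (mod 89)
  40 × 29 = 1160 ≡ 3 (mod 89)
Result: 29^179 ≡ 3 (mod 89)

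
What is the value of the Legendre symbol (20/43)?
(20/43) = 20^{21} mod 43 = -1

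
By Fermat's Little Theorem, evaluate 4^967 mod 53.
By Fermat: 4^{52} ≡ 1 (mod 53). 967 ≡ 31 (mod 52). So 4^{967} ≡ 4^{31} ≡ 17 (mod 53)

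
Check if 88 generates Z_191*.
p - 1 = 190 has prime divisors 2, 5, 19. Check 88^(190/q) mod 191 for each: 88^(190/2) = 88^95 ≡ 190, 88^(190/5) = 88^38 ≡ 184, 88^(190/19) = 88^10 ≡ 160 (mod 191). None of these is 1, so 88 has order 190 = φ(191), so it is a primitive root mod 191.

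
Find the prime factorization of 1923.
3 × 641

Divide by primes starting from smallest:
1923 ÷ 3 = 641
641 ÷ 641 = 1

1923 = 3 × 641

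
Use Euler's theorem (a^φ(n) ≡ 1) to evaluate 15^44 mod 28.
By Euler: 15^{12} ≡ 1 (mod 28) since gcd(15, 28) = 1. 44 = 3×12 + 8. So 15^{44} ≡ 15^{8} ≡ 1 (mod 28)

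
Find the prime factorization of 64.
2^6

Divide by primes starting from smallest:
64 ÷ 2 = 32
32 ÷ 2 = 16
16 ÷ 2 = 8
8 ÷ 2 = 4
4 ÷ 2 = 2
2 ÷ 2 = 1

64 = 2^6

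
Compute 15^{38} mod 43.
40

Using successive squaring:
Binary expansion of 38: 100110
Powers of 15 mod 43 (each is the square of the previous):
  15^1 ≡ 15 (mod 43)
  15^2 ≡ 15² = 225 ≡ 10 (mod 43)
  15^4 ≡ 10² = 100 ≡ 14 (mod 43)
  15^8 ≡ 14² = 196 ≡ 24 (mod 43)
  15^16 ≡ 24² = 576 ≡ 17 (mod 43)
  15^32 ≡ 17² = 289 ≡ 31 (mod 43)
38 = 32 + 4 + 2, so 15^38 = 15^32 × 15^4 × 15^2 ≡ 31 × 14 × 10 (mod 43)
Multiplying step by step:
  31 × 14 = 434 ≡ 4 (mod 43)
  4 × 10 = 40 ≡ 40 (mod 43)
Result: 15^38 ≡ 40 (mod 43)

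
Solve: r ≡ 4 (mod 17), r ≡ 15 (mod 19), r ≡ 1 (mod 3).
M = 17 × 19 × 3 = 969. M₁ = 57, y₁ ≡ 3 (mod 17). M₂ = 51, y₂ ≡ 3 (mod 19). M₃ = 323, y₃ ≡ 2 (mod 3). r = 4×57×3 + 15×51×3 + 1×323×2 ≡ 718 (mod 969)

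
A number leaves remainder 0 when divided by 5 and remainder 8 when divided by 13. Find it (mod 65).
M = 5 × 13 = 65. M₁ = 13, y₁ ≡ 2 (mod 5). M₂ = 5, y₂ ≡ 8 (mod 13). t = 0×13×2 + 8×5×8 ≡ 60 (mod 65)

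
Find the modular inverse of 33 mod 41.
33^(-1) ≡ 5 (mod 41). Verification: 33 × 5 = 165 ≡ 1 (mod 41)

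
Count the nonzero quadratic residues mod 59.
For prime 59, there are (p-1)/2 = (59-1)/2 = 29 quadratic residues (excluding 0).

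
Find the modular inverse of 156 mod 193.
156^(-1) ≡ 73 (mod 193). Verification: 156 × 73 = 11388 ≡ 1 (mod 193)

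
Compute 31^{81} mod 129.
16

Using successive squaring:
Binary expansion of 81: 1010001
Powers of 31 mod 129 (each is the square of the previous):
  31^1 ≡ 31 (mod 129)
  31^2 ≡ 31² = 961 ≡ 58 (mod 129)
  31^4 ≡ 58² = 3364 ≡ 10 (mod 129)
  31^8 ≡ 10² = 100 ≡ 100 (mod 129)
  31^16 ≡ 100² = 10000 ≡ 67 (mod 129)
  31^32 ≡ 67² = 4489 ≡ 103 (mod 129)
  31^64 ≡ 103² = 10609 ≡ 31 (mod 129)
81 = 64 + 16 + 1, so 31^81 = 31^64 × 31^16 × 31^1 ≡ 31 × 67 × 31 (mod 129)
Multiplying step by step:
  31 × 67 = 2077 ≡ 13 (mod 129)
  13 × 31 = 403 ≡ 16 (mod 129)
Result: 31^81 ≡ 16 (mod 129)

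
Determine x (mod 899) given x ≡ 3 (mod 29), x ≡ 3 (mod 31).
3

Using the Chinese Remainder Theorem:
M = product of moduli = 899
For equation 1: M_1 = 31, 31 ≡ 2 (mod 29), inverse of 31 mod 29 is 15 (check: 2 × 15 = 30 ≡ 1 (mod 29))
For equation 2: M_2 = 29, 29 ≡ 29 (mod 31), inverse of 29 mod 31 is 15 (check: 29 × 15 = 435 ≡ 1 (mod 31))
Combine: x ≡ Σ r_i×M_i×(M_i⁻¹ mod m_i) = 3×31×15 + 3×29×15 = 1395 + 1305 = 2700
2700 mod 899 = 3
x ≡ 3 (mod 899)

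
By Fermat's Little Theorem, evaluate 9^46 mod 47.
By Fermat's Little Theorem, 9^{46} ≡ 1 (mod 47) since 47 is prime and gcd(9, 47) = 1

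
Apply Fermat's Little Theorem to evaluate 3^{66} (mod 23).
1

By Fermat's Little Theorem, a^(p-1) ≡ 1 (mod p) for prime p and gcd(a, p) = 1
Here p = 23, so 3^22 ≡ 1 (mod 23)
We can reduce the exponent: 66 mod 22 = 0
So 3^66 ≡ 3^0 (mod 23)
Computing: 3^0 mod 23 = 1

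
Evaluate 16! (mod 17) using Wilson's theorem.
By Wilson's theorem, (16)! ≡ -1 ≡ 16 (mod 17)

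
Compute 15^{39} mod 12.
3

Using successive squaring:
Binary expansion of 39: 100111
Powers of 15 mod 12 (each is the square of the previous):
  15^1 ≡ 3 (mod 12)
  15^2 ≡ 3² = 9 ≡ 9 (mod 12)
  15^4 ≡ 9² = 81 ≡ 9 (mod 12)
  15^8 ≡ 9² = 81 ≡ 9 (mod 12)
  15^16 ≡ 9² = 81 ≡ 9 (mod 12)
  15^32 ≡ 9² = 81 ≡ 9 (mod 12)
39 = 32 + 4 + 2 + 1, so 15^39 = 15^32 × 15^4 × 15^2 × 15^1 ≡ 9 × 9 × 9 × 3 (mod 12)
Multiplying step by step:
  9 × 9 = 81 ≡ 9 (mod 12)
  9 × 9 = 81 ≡ 9 (mod 12)
  9 × 3 = 27 ≡ 3 (mod 12)
Result: 15^39 ≡ 3 (mod 12)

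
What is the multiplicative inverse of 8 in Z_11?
8^(-1) ≡ 7 (mod 11). Verification: 8 × 7 = 56 ≡ 1 (mod 11)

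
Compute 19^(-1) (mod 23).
19^(-1) ≡ 17 (mod 23). Verification: 19 × 17 = 323 ≡ 1 (mod 23)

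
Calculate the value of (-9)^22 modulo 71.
Using repeated squaring. (-9) ≡ 62 (mod 71). 22 = 16 + 4 + 2 (binary 10110). Repeated squaring mod 71: 62^1 ≡ 62; 62^2 ≡ 62² = 3844 ≡ 10; 62^4 ≡ 10² = 100 ≡ 29; 62^8 ≡ 29² = 841 ≡ 60; 62^16 ≡ 60² = 3600 ≡ 50. Multiply: (-9)^22 ≡ 62^16 × 62^4 × 62^2 ≡ 50 × 29 × 10 (mod 71): 50 × 29 = 1450 ≡ 30; 30 × 10 = 300 ≡ 16. So (-9)^22 ≡ 16 (mod 71).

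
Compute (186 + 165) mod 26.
13

(186 + 165) = 351
351 mod 26 = 13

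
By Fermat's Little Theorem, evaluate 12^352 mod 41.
By Fermat: 12^{40} ≡ 1 (mod 41). 352 ≡ 32 (mod 40). So 12^{352} ≡ 12^{32} ≡ 16 (mod 41)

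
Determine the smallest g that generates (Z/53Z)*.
2

A primitive root g modulo p has order p-1 = 52
Prime divisors of 52: [2, 13]
g is a primitive root iff g^(52/q) ≢ 1 (mod 53) for each prime divisor q
Testing small values:
  g = 2: 2^26 ≡ 52, 2^4 ≡ 16 (mod 53) → none is 1, primitive root!
The smallest primitive root is 2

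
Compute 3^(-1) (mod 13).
3^(-1) ≡ 9 (mod 13). Verification: 3 × 9 = 27 ≡ 1 (mod 13)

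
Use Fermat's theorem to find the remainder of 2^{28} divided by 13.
3

By Fermat's Little Theorem, a^(p-1) ≡ 1 (mod p) for prime p and gcd(a, p) = 1
Here p = 13, so 2^12 ≡ 1 (mod 13)
We can reduce the exponent: 28 mod 12 = 4
So 2^28 ≡ 2^4 (mod 13)
Computing: 2^4 mod 13 = 3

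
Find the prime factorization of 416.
2^5 × 13

Divide by primes starting from smallest:
416 ÷ 2 = 208
208 ÷ 2 = 104
104 ÷ 2 = 52
52 ÷ 2 = 26
26 ÷ 2 = 13
13 ÷ 13 = 1

416 = 2^5 × 13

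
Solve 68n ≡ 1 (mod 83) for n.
11

Using Extended Euclidean Algorithm:
gcd(68, 83) = 1
Bezout coefficients: 68 × 11 + 83 × -9 = 1
So 68 × 11 ≡ 1 (mod 83)
The inverse is 11 mod 83 = 11
Verification: 68 × 11 = 748 = 9 × 83 + 1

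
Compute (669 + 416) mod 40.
5

(669 + 416) = 1085
1085 mod 40 = 5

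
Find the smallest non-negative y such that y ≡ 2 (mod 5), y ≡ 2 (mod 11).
2

Using the Chinese Remainder Theorem:
M = product of moduli = 55
For equation 1: M_1 = 11, 11 ≡ 1 (mod 5), inverse of 11 mod 5 is 1 (check: 1 × 1 = 1 ≡ 1 (mod 5))
For equation 2: M_2 = 5, 5 ≡ 5 (mod 11), inverse of 5 mod 11 is 9 (check: 5 × 9 = 45 ≡ 1 (mod 11))
Combine: y ≡ Σ r_i×M_i×(M_i⁻¹ mod m_i) = 2×11×1 + 2×5×9 = 22 + 90 = 112
112 mod 55 = 2
y ≡ 2 (mod 55)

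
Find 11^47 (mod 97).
Using repeated squaring. 47 = 32 + 8 + 4 + 2 + 1 (binary 101111). Repeated squaring mod 97: 11^1 ≡ 11; 11^2 ≡ 11² = 121 ≡ 24; 11^4 ≡ 24² = 576 ≡ 91; 11^8 ≡ 91² = 8281 ≡ 36; 11^16 ≡ 36² = 1296 ≡ 35; 11^32 ≡ 35² = 1225 ≡ 61. Multiply: 11^47 = 11^32 × 11^8 × 11^4 × 11^2 × 11^1 ≡ 61 × 36 × 91 × 24 × 11 (mod 97): 61 × 36 = 2196 ≡ 62; 62 × 91 = 5642 ≡ 16; 16 × 24 = 384 ≡ 93; 93 × 11 = 1023 ≡ 53. So 11^47 ≡ 53 (mod 97).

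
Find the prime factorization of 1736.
2^3 × 7 × 31

Divide by primes starting from smallest:
1736 ÷ 2 = 868
868 ÷ 2 = 434
434 ÷ 2 = 217
217 ÷ 7 = 31
31 ÷ 31 = 1

1736 = 2^3 × 7 × 31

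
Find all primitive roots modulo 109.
Primitive roots mod 109: {6, 10, 11, 13, 14, 18, 24, 30, 37, 39, 40, 42, 44, 47, 50, 51, 52, 53, 56, 57, 58, 59, 62, 65, 67, 69, 70, 72, 79, 85, 91, 95, 96, 98, 99, 103}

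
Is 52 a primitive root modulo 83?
Yes

To verify, check if 52^(82/q) ≢ 1 (mod 83) for each prime divisor q of 82
Divisors of 82 = 82: [1, 2, 41, 82]
  52^(82/41) = 52^2 ≡ 48 (mod 83)
  52^(82/2) = 52^41 ≡ 82 (mod 83)
Conclusion: 52 is a primitive root modulo 83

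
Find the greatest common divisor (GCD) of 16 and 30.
2

Using the Euclidean algorithm:
16 = 0 × 30 + 16
30 = 1 × 16 + 14
16 = 1 × 14 + 2
14 = 7 × 2 + 0

GCD(16, 30) = 2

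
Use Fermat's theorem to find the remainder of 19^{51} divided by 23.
15

By Fermat's Little Theorem, a^(p-1) ≡ 1 (mod p) for prime p and gcd(a, p) = 1
Here p = 23, so 19^22 ≡ 1 (mod 23)
We can reduce the exponent: 51 mod 22 = 7
So 19^51 ≡ 19^7 (mod 23)
Computing: 19^7 mod 23 = 15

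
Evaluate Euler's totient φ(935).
640

Prime factorization: 935 = 5 × 11 × 17
Using the formula φ(n) = n × Π(1 - 1/p) for each prime factor p:
φ(935) = 935 × (1 - 1/5) × (1 - 1/11) × (1 - 1/17)
φ(935) = 640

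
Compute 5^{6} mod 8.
1

Using successive squaring:
Binary expansion of 6: 110
Powers of 5 mod 8 (each is the square of the previous):
  5^1 ≡ 5 (mod 8)
  5^2 ≡ 5² = 25 ≡ 1 (mod 8)
  5^4 ≡ 1² = 1 ≡ 1 (mod 8)
6 = 4 + 2, so 5^6 = 5^4 × 5^2 ≡ 1 × 1 (mod 8)
Multiplying step by step:
  1 × 1 = 1 ≡ 1 (mod 8)
Result: 5^6 ≡ 1 (mod 8)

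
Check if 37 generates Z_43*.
p - 1 = 42 has prime divisors 2, 3, 7. Check 37^(42/q) mod 43 for each: 37^(42/2) = 37^21 ≡ 42, 37^(42/3) = 37^14 ≡ 36, 37^(42/7) = 37^6 ≡ 1 (mod 43). Since 37^6 ≡ 1 (mod 43), the order of 37 divides 6 (in fact the order is 6) ≠ 42, so it is not a primitive root.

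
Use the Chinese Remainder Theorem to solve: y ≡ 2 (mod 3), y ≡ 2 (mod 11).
M = 3 × 11 = 33. M₁ = 11, y₁ ≡ 2 (mod 3). M₂ = 3, y₂ ≡ 4 (mod 11). y = 2×11×2 + 2×3×4 ≡ 2 (mod 33)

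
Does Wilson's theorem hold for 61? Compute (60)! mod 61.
(60)! mod 61 = 60. Since this equals -1 (mod 61), Wilson confirms 61 is prime.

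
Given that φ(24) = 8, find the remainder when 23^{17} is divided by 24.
By Euler: 23^{8} ≡ 1 (mod 24) since gcd(23, 24) = 1. 17 = 2×8 + 1. So 23^{17} ≡ 23^{1} ≡ 23 (mod 24)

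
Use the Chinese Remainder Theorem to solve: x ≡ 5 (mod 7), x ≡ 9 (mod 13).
M = 7 × 13 = 91. M₁ = 13, y₁ ≡ 6 (mod 7). M₂ = 7, y₂ ≡ 2 (mod 13). x = 5×13×6 + 9×7×2 ≡ 61 (mod 91)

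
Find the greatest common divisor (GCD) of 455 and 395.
5

Using the Euclidean algorithm:
455 = 1 × 395 + 60
395 = 6 × 60 + 35
60 = 1 × 35 + 25
35 = 1 × 25 + 10
25 = 2 × 10 + 5
10 = 2 × 5 + 0

GCD(455, 395) = 5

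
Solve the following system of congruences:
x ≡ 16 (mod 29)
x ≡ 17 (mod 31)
451

Using the Chinese Remainder Theorem:
M = product of moduli = 899
For equation 1: M_1 = 31, 31 ≡ 2 (mod 29), inverse of 31 mod 29 is 15 (check: 2 × 15 = 30 ≡ 1 (mod 29))
For equation 2: M_2 = 29, 29 ≡ 29 (mod 31), inverse of 29 mod 31 is 15 (check: 29 × 15 = 435 ≡ 1 (mod 31))
Combine: x ≡ Σ r_i×M_i×(M_i⁻¹ mod m_i) = 16×31×15 + 17×29×15 = 7440 + 7395 = 14835
14835 mod 899 = 451
x ≡ 451 (mod 899)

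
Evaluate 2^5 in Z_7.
5 = 4 + 1 (binary 101). Repeated squaring mod 7: 2^1 ≡ 2; 2^2 ≡ 2² = 4 ≡ 4; 2^4 ≡ 4² = 16 ≡ 2. Multiply: 2^5 = 2^4 × 2^1 ≡ 2 × 2 (mod 7): 2 × 2 = 4 ≡ 4. So 2^5 ≡ 4 (mod 7).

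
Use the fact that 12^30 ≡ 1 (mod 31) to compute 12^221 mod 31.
By Fermat: 12^{30} ≡ 1 (mod 31). 221 ≡ 11 (mod 30). So 12^{221} ≡ 12^{11} ≡ 21 (mod 31)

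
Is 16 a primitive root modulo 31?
No

To verify, check if 16^(30/q) ≢ 1 (mod 31) for each prime divisor q of 30
Divisors of 30 = 30: [1, 2, 3, 5, 6, 10, 15, 30]
  16^(30/2) = 16^15 ≡ 1 (mod 31)
  16^(30/3) = 16^10 ≡ 1 (mod 31)
  16^(30/5) = 16^6 ≡ 16 (mod 31)
Conclusion: 16 is not a primitive root modulo 31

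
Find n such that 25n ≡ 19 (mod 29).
17

Since gcd(25, 29) = 1 divides 19, a solution exists.
Multiply both sides by the inverse of 25 mod 29:
  25^(-1) mod 29 = 7
  x ≡ 7 × 19 ≡ 133 ≡ 17 (mod 29)
Verification: 25 × 17 = 425 = 14 × 29 + 19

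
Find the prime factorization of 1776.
2^4 × 3 × 37

Divide by primes starting from smallest:
1776 ÷ 2 = 888
888 ÷ 2 = 444
444 ÷ 2 = 222
222 ÷ 2 = 111
111 ÷ 3 = 37
37 ÷ 37 = 1

1776 = 2^4 × 3 × 37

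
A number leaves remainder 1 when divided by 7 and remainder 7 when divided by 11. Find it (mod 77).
M = 7 × 11 = 77. M₁ = 11, y₁ ≡ 2 (mod 7). M₂ = 7, y₂ ≡ 8 (mod 11). x = 1×11×2 + 7×7×8 ≡ 29 (mod 77)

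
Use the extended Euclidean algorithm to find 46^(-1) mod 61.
Extended GCD: 46(4) + 61(-3) = 1. So 46^(-1) ≡ 4 ≡ 4 (mod 61). Verify: 46 × 4 = 184 ≡ 1 (mod 61)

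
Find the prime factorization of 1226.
2 × 613

Divide by primes starting from smallest:
1226 ÷ 2 = 613
613 ÷ 613 = 1

1226 = 2 × 613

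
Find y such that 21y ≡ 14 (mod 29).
20

Since gcd(21, 29) = 1 divides 14, a solution exists.
Multiply both sides by the inverse of 21 mod 29:
  21^(-1) mod 29 = 18
  x ≡ 18 × 14 ≡ 252 ≡ 20 (mod 29)
Verification: 21 × 20 = 420 = 14 × 29 + 14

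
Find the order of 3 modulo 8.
Powers of 3 mod 8: 3^1≡3, 3^2≡1. Order = 2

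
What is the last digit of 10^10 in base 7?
10 ≡ 3 (mod 7). 10 = 8 + 2 (binary 1010). Repeated squaring mod 7: 3^1 ≡ 3; 3^2 ≡ 3² = 9 ≡ 2; 3^4 ≡ 2² = 4 ≡ 4; 3^8 ≡ 4² = 16 ≡ 2. Multiply: 10^10 ≡ 3^8 × 3^2 ≡ 2 × 2 (mod 7): 2 × 2 = 4 ≡ 4. So 10^10 ≡ 4 (mod 7).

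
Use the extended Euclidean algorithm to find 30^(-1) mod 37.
Extended GCD: 30(-16) + 37(13) = 1. So 30^(-1) ≡ 21 ≡ 21 (mod 37). Verify: 30 × 21 = 630 ≡ 1 (mod 37)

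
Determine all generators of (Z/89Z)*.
Primitive roots mod 89: {3, 6, 7, 13, 14, 15, 19, 23, 24, 26, 27, 28, 29, 30, 31, 33, 35, 38, 41, 43, 46, 48, 51, 54, 56, 58, 59, 60, 61, 62, 63, 65, 66, 70, 74, 75, 76, 82, 83, 86}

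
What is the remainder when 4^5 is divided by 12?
5 = 4 + 1 (binary 101). Repeated squaring mod 12: 4^1 ≡ 4; 4^2 ≡ 4² = 16 ≡ 4; 4^4 ≡ 4² = 16 ≡ 4. Multiply: 4^5 = 4^4 × 4^1 ≡ 4 × 4 (mod 12): 4 × 4 = 16 ≡ 4. So 4^5 ≡ 4 (mod 12).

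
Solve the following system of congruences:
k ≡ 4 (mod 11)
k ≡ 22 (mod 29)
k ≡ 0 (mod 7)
2226

Using the Chinese Remainder Theorem:
M = product of moduli = 2233
For equation 1: M_1 = 203, 203 ≡ 5 (mod 11), inverse of 203 mod 11 is 9 (check: 5 × 9 = 45 ≡ 1 (mod 11))
For equation 2: M_2 = 77, 77 ≡ 19 (mod 29), inverse of 77 mod 29 is 26 (check: 19 × 26 = 494 ≡ 1 (mod 29))
For equation 3: M_3 = 319, 319 ≡ 4 (mod 7), inverse of 319 mod 7 is 2 (check: 4 × 2 = 8 ≡ 1 (mod 7))
Combine: k ≡ Σ r_i×M_i×(M_i⁻¹ mod m_i) = 4×203×9 + 22×77×26 + 0×319×2 = 7308 + 44044 + 0 = 51352
51352 mod 2233 = 2226
k ≡ 2226 (mod 2233)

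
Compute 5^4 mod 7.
4 = 4 (binary 100). Repeated squaring mod 7: 5^1 ≡ 5; 5^2 ≡ 5² = 25 ≡ 4; 5^4 ≡ 4² = 16 ≡ 2. So 5^4 ≡ 2 (mod 7).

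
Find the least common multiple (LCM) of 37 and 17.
629

First find GCD(37, 17) using the Euclidean algorithm:
37 = 2 × 17 + 3
17 = 5 × 3 + 2
3 = 1 × 2 + 1
2 = 2 × 1 + 0
GCD(37, 17) = 1

LCM formula: LCM(a, b) = (a × b) / GCD(a, b)
LCM(37, 17) = (37 × 17) / 1
LCM(37, 17) = 629 / 1
LCM(37, 17) = 629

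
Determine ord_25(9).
Powers of 9 mod 25: 9^1≡9, 9^2≡6, 9^3≡4, 9^4≡11, 9^5≡24, 9^6≡16, 9^7≡19, 9^8≡21, 9^9≡14, 9^10≡1. Order = 10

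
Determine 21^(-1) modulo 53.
21^(-1) ≡ 48 (mod 53). Verification: 21 × 48 = 1008 ≡ 1 (mod 53)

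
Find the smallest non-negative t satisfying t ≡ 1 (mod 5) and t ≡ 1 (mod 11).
M = 5 × 11 = 55. M₁ = 11, y₁ ≡ 1 (mod 5). M₂ = 5, y₂ ≡ 9 (mod 11). t = 1×11×1 + 1×5×9 ≡ 1 (mod 55)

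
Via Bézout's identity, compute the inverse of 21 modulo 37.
Extended GCD: 21(-7) + 37(4) = 1. So 21^(-1) ≡ 30 ≡ 30 (mod 37). Verify: 21 × 30 = 630 ≡ 1 (mod 37)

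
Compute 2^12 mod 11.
Using Fermat: 2^{10} ≡ 1 (mod 11). 12 ≡ 2 (mod 10). So 2^{12} ≡ 2^{2} ≡ 4 (mod 11)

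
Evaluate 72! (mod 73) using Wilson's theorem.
By Wilson's theorem, (72)! ≡ -1 ≡ 72 (mod 73)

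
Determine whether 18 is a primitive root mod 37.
p - 1 = 36 has prime divisors 2, 3. Check 18^(36/q) mod 37 for each: 18^(36/2) = 18^18 ≡ 36, 18^(36/3) = 18^12 ≡ 10 (mod 37). None of these is 1, so 18 has order 36 = φ(37), so it is a primitive root mod 37.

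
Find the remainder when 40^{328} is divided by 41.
By Fermat: 40^{40} ≡ 1 (mod 41). 328 = 8×40 + 8. So 40^{328} ≡ 40^{8} ≡ 1 (mod 41)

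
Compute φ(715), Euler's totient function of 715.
480

Prime factorization: 715 = 5 × 11 × 13
Using the formula φ(n) = n × Π(1 - 1/p) for each prime factor p:
φ(715) = 715 × (1 - 1/5) × (1 - 1/11) × (1 - 1/13)
φ(715) = 480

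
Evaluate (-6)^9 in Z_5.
(-6) ≡ 4 (mod 5). 9 = 8 + 1 (binary 1001). Repeated squaring mod 5: 4^1 ≡ 4; 4^2 ≡ 4² = 16 ≡ 1; 4^4 ≡ 1² = 1 ≡ 1; 4^8 ≡ 1² = 1 ≡ 1. Multiply: (-6)^9 ≡ 4^8 × 4^1 ≡ 1 × 4 (mod 5): 1 × 4 = 4 ≡ 4. So (-6)^9 ≡ 4 (mod 5).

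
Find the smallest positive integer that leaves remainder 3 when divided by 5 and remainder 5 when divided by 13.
M = 5 × 13 = 65. M₁ = 13, y₁ ≡ 2 (mod 5). M₂ = 5, y₂ ≡ 8 (mod 13). k = 3×13×2 + 5×5×8 ≡ 18 (mod 65). The smallest positive such number is 18.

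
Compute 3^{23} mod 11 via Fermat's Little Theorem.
5

By Fermat's Little Theorem, a^(p-1) ≡ 1 (mod p) for prime p and gcd(a, p) = 1
Here p = 11, so 3^10 ≡ 1 (mod 11)
We can reduce the exponent: 23 mod 10 = 3
So 3^23 ≡ 3^3 (mod 11)
Computing: 3^3 mod 11 = 5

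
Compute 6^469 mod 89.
Using Fermat: 6^{88} ≡ 1 (mod 89). 469 ≡ 29 (mod 88). So 6^{469} ≡ 6^{29} ≡ 75 (mod 89)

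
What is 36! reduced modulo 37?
By Wilson's theorem, (36)! ≡ -1 ≡ 36 (mod 37)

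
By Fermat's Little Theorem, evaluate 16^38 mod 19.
By Fermat: 16^{18} ≡ 1 (mod 19). 38 = 2×18 + 2. So 16^{38} ≡ 16^{2} ≡ 9 (mod 19)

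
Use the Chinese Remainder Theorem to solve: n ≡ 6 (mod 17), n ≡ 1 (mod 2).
23

Using the Chinese Remainder Theorem:
M = product of moduli = 34
For equation 1: M_1 = 2, 2 ≡ 2 (mod 17), inverse of 2 mod 17 is 9 (check: 2 × 9 = 18 ≡ 1 (mod 17))
For equation 2: M_2 = 17, 17 ≡ 1 (mod 2), inverse of 17 mod 2 is 1 (check: 1 × 1 = 1 ≡ 1 (mod 2))
Combine: n ≡ Σ r_i×M_i×(M_i⁻¹ mod m_i) = 6×2×9 + 1×17×1 = 108 + 17 = 125
125 mod 34 = 23
n ≡ 23 (mod 34)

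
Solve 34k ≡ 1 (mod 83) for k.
22

Using Extended Euclidean Algorithm:
gcd(34, 83) = 1
Bezout coefficients: 34 × 22 + 83 × -9 = 1
So 34 × 22 ≡ 1 (mod 83)
The inverse is 22 mod 83 = 22
Verification: 34 × 22 = 748 = 9 × 83 + 1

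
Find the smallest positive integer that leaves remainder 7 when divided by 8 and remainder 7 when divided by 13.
M = 8 × 13 = 104. M₁ = 13, y₁ ≡ 5 (mod 8). M₂ = 8, y₂ ≡ 5 (mod 13). t = 7×13×5 + 7×8×5 ≡ 7 (mod 104). The smallest positive such number is 7.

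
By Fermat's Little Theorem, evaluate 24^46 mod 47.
By Fermat's Little Theorem, 24^{46} ≡ 1 (mod 47) since 47 is prime and gcd(24, 47) = 1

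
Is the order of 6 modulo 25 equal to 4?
No, the actual order is 5, not 4.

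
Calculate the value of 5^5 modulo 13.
5 = 4 + 1 (binary 101). Repeated squaring mod 13: 5^1 ≡ 5; 5^2 ≡ 5² = 25 ≡ 12; 5^4 ≡ 12² = 144 ≡ 1. Multiply: 5^5 = 5^4 × 5^1 ≡ 1 × 5 (mod 13): 1 × 5 = 5 ≡ 5. So 5^5 ≡ 5 (mod 13).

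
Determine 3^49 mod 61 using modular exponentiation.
Using repeated squaring. 49 = 32 + 16 + 1 (binary 110001). Repeated squaring mod 61: 3^1 ≡ 3; 3^2 ≡ 3² = 9 ≡ 9; 3^4 ≡ 9² = 81 ≡ 20; 3^8 ≡ 20² = 400 ≡ 34; 3^16 ≡ 34² = 1156 ≡ 58; 3^32 ≡ 58² = 3364 ≡ 9. Multiply: 3^49 = 3^32 × 3^16 × 3^1 ≡ 9 × 58 × 3 (mod 61): 9 × 58 = 522 ≡ 34; 34 × 3 = 102 ≡ 41. So 3^49 ≡ 41 (mod 61).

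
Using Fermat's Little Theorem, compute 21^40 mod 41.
By Fermat's Little Theorem, 21^{40} ≡ 1 (mod 41) since 41 is prime and gcd(21, 41) = 1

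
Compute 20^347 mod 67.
Using Fermat: 20^{66} ≡ 1 (mod 67). 347 ≡ 17 (mod 66). So 20^{347} ≡ 20^{17} ≡ 28 (mod 67)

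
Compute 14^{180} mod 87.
25

Using successive squaring:
Binary expansion of 180: 10110100
Powers of 14 mod 87 (each is the square of the previous):
  14^1 ≡ 14 (mod 87)
  14^2 ≡ 14² = 196 ≡ 22 (mod 87)
  14^4 ≡ 22² = 484 ≡ 49 (mod 87)
  14^8 ≡ 49² = 2401 ≡ 52 (mod 87)
  14^16 ≡ 52² = 2704 ≡ 7 (mod 87)
  14^32 ≡ 7² = 49 ≡ 49 (mod 87)
  14^64 ≡ 49² = 2401 ≡ 52 (mod 87)
  14^128 ≡ 52² = 2704 ≡ 7 (mod 87)
180 = 128 + 32 + 16 + 4, so 14^180 = 14^128 × 14^32 × 14^16 × 14^4 ≡ 7 × 49 × 7 × 49 (mod 87)
Multiplying step by step:
  7 × 49 = 343 ≡ 82 (mod 87)
  82 × 7 = 574 ≡ 52 (mod 87)
  52 × 49 = 2548 ≡ 25 (mod 87)
Result: 14^180 ≡ 25 (mod 87)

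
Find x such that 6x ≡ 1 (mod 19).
6^(-1) ≡ 16 (mod 19). Verification: 6 × 16 = 96 ≡ 1 (mod 19)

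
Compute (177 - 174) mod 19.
3

(177 - 174) = 3
3 mod 19 = 3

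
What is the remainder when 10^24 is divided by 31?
Using repeated squaring. 24 = 16 + 8 (binary 11000). Repeated squaring mod 31: 10^1 ≡ 10; 10^2 ≡ 10² = 100 ≡ 7; 10^4 ≡ 7² = 49 ≡ 18; 10^8 ≡ 18² = 324 ≡ 14; 10^16 ≡ 14² = 196 ≡ 10. Multiply: 10^24 = 10^16 × 10^8 ≡ 10 × 14 (mod 31): 10 × 14 = 140 ≡ 16. So 10^24 ≡ 16 (mod 31).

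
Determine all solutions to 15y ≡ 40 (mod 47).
34

Since gcd(15, 47) = 1 divides 40, a solution exists.
Multiply both sides by the inverse of 15 mod 47:
  15^(-1) mod 47 = 22
  x ≡ 22 × 40 ≡ 880 ≡ 34 (mod 47)
Verification: 15 × 34 = 510 = 10 × 47 + 40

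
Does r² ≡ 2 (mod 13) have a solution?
By Euler's criterion: 2^{6} ≡ 12 (mod 13). Since this equals -1 (≡ 12), 2 is not a QR.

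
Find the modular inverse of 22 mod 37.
22^(-1) ≡ 32 (mod 37). Verification: 22 × 32 = 704 ≡ 1 (mod 37)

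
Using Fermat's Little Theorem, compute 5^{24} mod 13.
1

By Fermat's Little Theorem, a^(p-1) ≡ 1 (mod p) for prime p and gcd(a, p) = 1
Here p = 13, so 5^12 ≡ 1 (mod 13)
We can reduce the exponent: 24 mod 12 = 0
So 5^24 ≡ 5^0 (mod 13)
Computing: 5^0 mod 13 = 1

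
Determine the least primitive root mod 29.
p - 1 = 28 has prime divisors 2, 7. h is a primitive root mod 29 iff h^(28/q) ≢ 1 (mod 29) for each such q.
h = 2: 2^14 ≡ 28, 2^4 ≡ 16 (mod 29); none is 1, so 2 has order 28 and is a primitive root.
The smallest primitive root mod 29 is g = 2.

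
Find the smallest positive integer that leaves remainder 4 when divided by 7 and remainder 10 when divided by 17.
M = 7 × 17 = 119. M₁ = 17, y₁ ≡ 5 (mod 7). M₂ = 7, y₂ ≡ 5 (mod 17). y = 4×17×5 + 10×7×5 ≡ 95 (mod 119). The smallest positive such number is 95.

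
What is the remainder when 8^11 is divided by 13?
Using repeated squaring. 11 = 8 + 2 + 1 (binary 1011). Repeated squaring mod 13: 8^1 ≡ 8; 8^2 ≡ 8² = 64 ≡ 12; 8^4 ≡ 12² = 144 ≡ 1; 8^8 ≡ 1² = 1 ≡ 1. Multiply: 8^11 = 8^8 × 8^2 × 8^1 ≡ 1 × 12 × 8 (mod 13): 1 × 12 = 12 ≡ 12; 12 × 8 = 96 ≡ 5. So 8^11 ≡ 5 (mod 13).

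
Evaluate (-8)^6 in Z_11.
(-8) ≡ 3 (mod 11). 6 = 4 + 2 (binary 110). Repeated squaring mod 11: 3^1 ≡ 3; 3^2 ≡ 3² = 9 ≡ 9; 3^4 ≡ 9² = 81 ≡ 4. Multiply: (-8)^6 ≡ 3^4 × 3^2 ≡ 4 × 9 (mod 11): 4 × 9 = 36 ≡ 3. So (-8)^6 ≡ 3 (mod 11).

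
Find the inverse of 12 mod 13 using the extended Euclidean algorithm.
Extended GCD: 12(-1) + 13(1) = 1. So 12^(-1) ≡ 12 ≡ 12 (mod 13). Verify: 12 × 12 = 144 ≡ 1 (mod 13)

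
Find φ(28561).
26364

Prime factorization: 28561 = 13^4
Using the formula φ(n) = n × Π(1 - 1/p) for each prime factor p:
φ(28561) = 28561 × (1 - 1/13)
φ(28561) = 26364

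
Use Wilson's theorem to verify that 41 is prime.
(40)! mod 41 = 40. Since this equals -1 (mod 41), Wilson confirms 41 is prime.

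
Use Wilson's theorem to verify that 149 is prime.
(148)! mod 149 = 148. Since this equals -1 (mod 149), Wilson confirms 149 is prime.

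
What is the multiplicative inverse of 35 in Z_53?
50

Using Extended Euclidean Algorithm:
gcd(35, 53) = 1
Bezout coefficients: 35 × -3 + 53 × 2 = 1
So 35 × -3 ≡ 1 (mod 53)
The inverse is -3 mod 53 = 50
Verification: 35 × 50 = 1750 = 33 × 53 + 1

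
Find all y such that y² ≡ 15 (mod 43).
The square roots of 15 mod 43 are 31 and 12. Verify: 31² = 961 ≡ 15 (mod 43)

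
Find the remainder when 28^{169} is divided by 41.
By Fermat: 28^{40} ≡ 1 (mod 41). 169 = 4×40 + 9. So 28^{169} ≡ 28^{9} ≡ 34 (mod 41)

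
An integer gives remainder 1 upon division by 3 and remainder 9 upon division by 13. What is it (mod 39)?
M = 3 × 13 = 39. M₁ = 13, y₁ ≡ 1 (mod 3). M₂ = 3, y₂ ≡ 9 (mod 13). x = 1×13×1 + 9×3×9 ≡ 22 (mod 39). The smallest positive such number is 22.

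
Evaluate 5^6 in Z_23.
6 = 4 + 2 (binary 110). Repeated squaring mod 23: 5^1 ≡ 5; 5^2 ≡ 5² = 25 ≡ 2; 5^4 ≡ 2² = 4 ≡ 4. Multiply: 5^6 = 5^4 × 5^2 ≡ 4 × 2 (mod 23): 4 × 2 = 8 ≡ 8. So 5^6 ≡ 8 (mod 23).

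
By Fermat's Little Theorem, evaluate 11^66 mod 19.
By Fermat: 11^{18} ≡ 1 (mod 19). 66 = 3×18 + 12. So 11^{66} ≡ 11^{12} ≡ 1 (mod 19)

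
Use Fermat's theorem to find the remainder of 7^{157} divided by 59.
9

By Fermat's Little Theorem, a^(p-1) ≡ 1 (mod p) for prime p and gcd(a, p) = 1
Here p = 59, so 7^58 ≡ 1 (mod 59)
We can reduce the exponent: 157 mod 58 = 41
So 7^157 ≡ 7^41 (mod 59)
Computing: 7^41 mod 59 = 9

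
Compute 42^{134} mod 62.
14

Using successive squaring:
Binary expansion of 134: 10000110
Powers of 42 mod 62 (each is the square of the previous):
  42^1 ≡ 42 (mod 62)
  42^2 ≡ 42² = 1764 ≡ 28 (mod 62)
  42^4 ≡ 28² = 784 ≡ 40 (mod 62)
  42^8 ≡ 40² = 1600 ≡ 50 (mod 62)
  42^16 ≡ 50² = 2500 ≡ 20 (mod 62)
  42^32 ≡ 20² = 400 ≡ 28 (mod 62)
  42^64 ≡ 28² = 784 ≡ 40 (mod 62)
  42^128 ≡ 40² = 1600 ≡ 50 (mod 62)
134 = 128 + 4 + 2, so 42^134 = 42^128 × 42^4 × 42^2 ≡ 50 × 40 × 28 (mod 62)
Multiplying step by step:
  50 × 40 = 2000 ≡ 16 (mod 62)
  16 × 28 = 448 ≡ 14 (mod 62)
Result: 42^134 ≡ 14 (mod 62)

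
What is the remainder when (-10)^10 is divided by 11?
(-10) ≡ 1 (mod 11). 10 = 8 + 2 (binary 1010). Repeated squaring mod 11: 1^1 ≡ 1; 1^2 ≡ 1² = 1 ≡ 1; 1^4 ≡ 1² = 1 ≡ 1; 1^8 ≡ 1² = 1 ≡ 1. Multiply: (-10)^10 ≡ 1^8 × 1^2 ≡ 1 × 1 (mod 11): 1 × 1 = 1 ≡ 1. So (-10)^10 ≡ 1 (mod 11).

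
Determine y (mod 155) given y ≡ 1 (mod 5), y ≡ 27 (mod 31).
151

Using the Chinese Remainder Theorem:
M = product of moduli = 155
For equation 1: M_1 = 31, 31 ≡ 1 (mod 5), inverse of 31 mod 5 is 1 (check: 1 × 1 = 1 ≡ 1 (mod 5))
For equation 2: M_2 = 5, 5 ≡ 5 (mod 31), inverse of 5 mod 31 is 25 (check: 5 × 25 = 125 ≡ 1 (mod 31))
Combine: y ≡ Σ r_i×M_i×(M_i⁻¹ mod m_i) = 1×31×1 + 27×5×25 = 31 + 3375 = 3406
3406 mod 155 = 151
y ≡ 151 (mod 155)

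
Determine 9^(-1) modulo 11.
9^(-1) ≡ 5 (mod 11). Verification: 9 × 5 = 45 ≡ 1 (mod 11)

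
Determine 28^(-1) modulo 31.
28^(-1) ≡ 10 (mod 31). Verification: 28 × 10 = 280 ≡ 1 (mod 31)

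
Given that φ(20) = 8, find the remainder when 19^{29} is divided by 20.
By Euler: 19^{8} ≡ 1 (mod 20) since gcd(19, 20) = 1. 29 = 3×8 + 5. So 19^{29} ≡ 19^{5} ≡ 19 (mod 20)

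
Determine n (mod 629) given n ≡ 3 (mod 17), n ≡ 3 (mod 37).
3

Using the Chinese Remainder Theorem:
M = product of moduli = 629
For equation 1: M_1 = 37, 37 ≡ 3 (mod 17), inverse of 37 mod 17 is 6 (check: 3 × 6 = 18 ≡ 1 (mod 17))
For equation 2: M_2 = 17, 17 ≡ 17 (mod 37), inverse of 17 mod 37 is 24 (check: 17 × 24 = 408 ≡ 1 (mod 37))
Combine: n ≡ Σ r_i×M_i×(M_i⁻¹ mod m_i) = 3×37×6 + 3×17×24 = 666 + 1224 = 1890
1890 mod 629 = 3
n ≡ 3 (mod 629)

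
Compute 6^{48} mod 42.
36

Using successive squaring:
Binary expansion of 48: 110000
Powers of 6 mod 42 (each is the square of the previous):
  6^1 ≡ 6 (mod 42)
  6^2 ≡ 6² = 36 ≡ 36 (mod 42)
  6^4 ≡ 36² = 1296 ≡ 36 (mod 42)
  6^8 ≡ 36² = 1296 ≡ 36 (mod 42)
  6^16 ≡ 36² = 1296 ≡ 36 (mod 42)
  6^32 ≡ 36² = 1296 ≡ 36 (mod 42)
48 = 32 + 16, so 6^48 = 6^32 × 6^16 ≡ 36 × 36 (mod 42)
Multiplying step by step:
  36 × 36 = 1296 ≡ 36 (mod 42)
Result: 6^48 ≡ 36 (mod 42)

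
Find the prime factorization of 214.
2 × 107

Divide by primes starting from smallest:
214 ÷ 2 = 107
107 ÷ 107 = 1

214 = 2 × 107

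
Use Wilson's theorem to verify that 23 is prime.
(22)! mod 23 = 22. Since this equals -1 (mod 23), Wilson confirms 23 is prime.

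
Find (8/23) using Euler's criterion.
(8/23) = 8^{11} mod 23 = 1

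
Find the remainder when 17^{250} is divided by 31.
By Fermat: 17^{30} ≡ 1 (mod 31). 250 = 8×30 + 10. So 17^{250} ≡ 17^{10} ≡ 25 (mod 31)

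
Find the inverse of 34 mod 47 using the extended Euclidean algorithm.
Extended GCD: 34(18) + 47(-13) = 1. So 34^(-1) ≡ 18 ≡ 18 (mod 47). Verify: 34 × 18 = 612 ≡ 1 (mod 47)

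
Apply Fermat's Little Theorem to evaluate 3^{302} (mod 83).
33

By Fermat's Little Theorem, a^(p-1) ≡ 1 (mod p) for prime p and gcd(a, p) = 1
Here p = 83, so 3^82 ≡ 1 (mod 83)
We can reduce the exponent: 302 mod 82 = 56
So 3^302 ≡ 3^56 (mod 83)
Computing: 3^56 mod 83 = 33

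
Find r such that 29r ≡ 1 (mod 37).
29^(-1) ≡ 23 (mod 37). Verification: 29 × 23 = 667 ≡ 1 (mod 37)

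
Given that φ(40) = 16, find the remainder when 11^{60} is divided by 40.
By Euler: 11^{16} ≡ 1 (mod 40) since gcd(11, 40) = 1. 60 = 3×16 + 12. So 11^{60} ≡ 11^{12} ≡ 1 (mod 40)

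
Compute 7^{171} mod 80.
23

Using successive squaring:
Binary expansion of 171: 10101011
Powers of 7 mod 80 (each is the square of the previous):
  7^1 ≡ 7 (mod 80)
  7^2 ≡ 7² = 49 ≡ 49 (mod 80)
  7^4 ≡ 49² = 2401 ≡ 1 (mod 80)
  7^8 ≡ 1² = 1 ≡ 1 (mod 80)
  7^16 ≡ 1² = 1 ≡ 1 (mod 80)
  7^32 ≡ 1² = 1 ≡ 1 (mod 80)
  7^64 ≡ 1² = 1 ≡ 1 (mod 80)
  7^128 ≡ 1² = 1 ≡ 1 (mod 80)
171 = 128 + 32 + 8 + 2 + 1, so 7^171 = 7^128 × 7^32 × 7^8 × 7^2 × 7^1 ≡ 1 × 1 × 1 × 49 × 7 (mod 80)
Multiplying step by step:
  1 × 1 = 1 ≡ 1 (mod 80)
  1 × 1 = 1 ≡ 1 (mod 80)
  1 × 49 = 49 ≡ 49 (mod 80)
  49 × 7 = 343 ≡ 23 (mod 80)
Result: 7^171 ≡ 23 (mod 80)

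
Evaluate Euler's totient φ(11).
10

Prime factorization: 11 = 11
Using the formula φ(n) = n × Π(1 - 1/p) for each prime factor p:
φ(11) = 11 × (1 - 1/11)
φ(11) = 10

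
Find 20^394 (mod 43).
Using Fermat: 20^{42} ≡ 1 (mod 43). 394 ≡ 16 (mod 42). So 20^{394} ≡ 20^{16} ≡ 38 (mod 43)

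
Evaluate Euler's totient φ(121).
110

Prime factorization: 121 = 11^2
Using the formula φ(n) = n × Π(1 - 1/p) for each prime factor p:
φ(121) = 121 × (1 - 1/11)
φ(121) = 110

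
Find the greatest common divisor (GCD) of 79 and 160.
1

Using the Euclidean algorithm:
79 = 0 × 160 + 79
160 = 2 × 79 + 2
79 = 39 × 2 + 1
2 = 2 × 1 + 0

GCD(79, 160) = 1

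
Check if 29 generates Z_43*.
p - 1 = 42 has prime divisors 2, 3, 7. Check 29^(42/q) mod 43 for each: 29^(42/2) = 29^21 ≡ 42, 29^(42/3) = 29^14 ≡ 6, 29^(42/7) = 29^6 ≡ 21 (mod 43). None of these is 1, so 29 has order 42 = φ(43), so it is a primitive root mod 43.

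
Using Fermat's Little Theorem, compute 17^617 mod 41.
By Fermat: 17^{40} ≡ 1 (mod 41). 617 ≡ 17 (mod 40). So 17^{617} ≡ 17^{17} ≡ 6 (mod 41)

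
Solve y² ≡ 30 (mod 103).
The square roots of 30 mod 103 are 66 and 37. Verify: 66² = 4356 ≡ 30 (mod 103)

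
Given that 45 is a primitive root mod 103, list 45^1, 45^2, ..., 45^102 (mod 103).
g^1, g^2, ..., g^{102} mod 103: {45, 68, 73, 92, 20, 76, 21, 18, 89, 91, 78, 8, 51, 29, 69, 15, 57, 93, 65, 41, 94, 7, 6, 64, 99, 26, 37, 17, 44, 23, 5, 19, 31, 56, 48, 100, 71, 2, 90, 33, 43, 81, 40, 49, 42, 36, 75, 79, 53, 16, 102, 58, 35, 30, 11, 83, 27, 82, 85, 14, 12, 25, 95, 52, 74, 34, 88, 46, 10, 38, 62, 9, 96, 97, 39, 4, 77, 66, 86, 59, 80, 98, 84, 72, 47, 55, 3, 32, 101, 13, 70, 60, 22, 63, 54, 61, 67, 28, 24, 50, 87, 1}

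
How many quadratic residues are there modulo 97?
For prime 97, there are (p-1)/2 = (97-1)/2 = 48 quadratic residues (excluding 0).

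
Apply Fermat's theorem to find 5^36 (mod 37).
By Fermat's Little Theorem, 5^{36} ≡ 1 (mod 37) since 37 is prime and gcd(5, 37) = 1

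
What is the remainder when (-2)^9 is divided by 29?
(-2) ≡ 27 (mod 29). 9 = 8 + 1 (binary 1001). Repeated squaring mod 29: 27^1 ≡ 27; 27^2 ≡ 27² = 729 ≡ 4; 27^4 ≡ 4² = 16 ≡ 16; 27^8 ≡ 16² = 256 ≡ 24. Multiply: (-2)^9 ≡ 27^8 × 27^1 ≡ 24 × 27 (mod 29): 24 × 27 = 648 ≡ 10. So (-2)^9 ≡ 10 (mod 29).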